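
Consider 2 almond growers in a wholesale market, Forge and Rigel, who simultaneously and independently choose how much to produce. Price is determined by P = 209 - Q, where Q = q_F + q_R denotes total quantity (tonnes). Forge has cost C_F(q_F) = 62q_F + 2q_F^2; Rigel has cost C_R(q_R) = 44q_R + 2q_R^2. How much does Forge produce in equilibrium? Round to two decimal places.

Forge's profit: π_F = (209 - Q)q_F - (62q_F + 2q_F²). Setting ∂π_F/∂q_F = 0: 147 - 6q_F - (q_R) = 0.
Rigel's first-order condition: 165 - 6q_R - (q_F) = 0.
Best responses: q_F = (147 - q_R)/6, q_R = (165 - q_F)/6.
Substituting one into the other gives q_F = 717/35 and q_R = 843/35.

20.49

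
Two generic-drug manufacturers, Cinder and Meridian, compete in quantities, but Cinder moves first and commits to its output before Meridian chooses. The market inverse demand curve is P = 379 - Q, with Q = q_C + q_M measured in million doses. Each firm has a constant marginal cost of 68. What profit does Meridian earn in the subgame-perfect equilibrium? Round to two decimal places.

Solve by backward induction. Given q_C, the follower Meridian maximises π_M = (379 - q_C - q_M)q_M - 68q_M.
∂π_M/∂q_M = 311 - q_C - 2q_M = 0 gives the reaction function q_M = (311 - q_C)/2.
The leader anticipates this reaction. Substituting into P = 379 - Q gives P = 447/2 - (1/2)q_C, so π_C = (447/2 - (1/2)q_C)q_C - 68q_C.
Leader FOC: 311/2 - q_C = 0, so q_C = 311/2.
Then q_M = (311 - 311/2)/2 = 311/4.
Price P = 379 - 933/4 = 583/4.
Meridian's profit: (583/4 - 68)·(311/4) = 6045.0625.

6045.06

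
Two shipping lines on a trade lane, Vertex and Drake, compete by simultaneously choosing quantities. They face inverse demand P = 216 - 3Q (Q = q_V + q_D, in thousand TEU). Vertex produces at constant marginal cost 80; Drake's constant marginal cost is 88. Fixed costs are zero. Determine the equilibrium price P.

Vertex's profit: π_V = (216 - 3Q)q_V - (80q_V). Setting ∂π_V/∂q_V = 0: 136 - 6q_V - 3(q_D) = 0.
Drake's first-order condition: 128 - 6q_D - 3(q_V) = 0.
Best responses: q_V = (136 - 3q_D)/6, q_D = (128 - 3q_V)/6.
Solving the pair: q_V = 16, q_D = 40/3.
Total output Q = 88/3, so price P = 216 - 3·(88/3) = 128.

128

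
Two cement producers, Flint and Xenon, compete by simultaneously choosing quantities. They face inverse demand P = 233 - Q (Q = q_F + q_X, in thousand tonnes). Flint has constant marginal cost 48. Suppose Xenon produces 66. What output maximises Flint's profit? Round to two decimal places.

With the rival's output fixed at 66, Flint's profit is π_F = (233 - 66 - q_F)q_F - (48q_F) = (167 - q_F)q_F - (48q_F).
∂π_F/∂q_F = 119 - 2q_F = 0, so q_F = 119/2.

59.50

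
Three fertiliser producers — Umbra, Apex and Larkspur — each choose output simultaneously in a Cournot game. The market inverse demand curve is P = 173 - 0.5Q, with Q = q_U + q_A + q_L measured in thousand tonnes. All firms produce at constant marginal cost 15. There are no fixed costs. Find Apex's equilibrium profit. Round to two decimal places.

Each firm earns π_i = (173 - 0.5Q)q_i - 15q_i.
First-order condition (treating rivals' output as given): 158 - q_i - (1/2)·Σ_{j≠i} q_j = 0.
By symmetry each firm produces the same amount; substituting Σ_{j≠i} q_j = 2q_i yields q_i = 158/2 = 79.
Price P = 173 - (1/2)·237 = 109/2.
Apex's profit: (109/2 - 15)·79 = 3120.5000.

3120.50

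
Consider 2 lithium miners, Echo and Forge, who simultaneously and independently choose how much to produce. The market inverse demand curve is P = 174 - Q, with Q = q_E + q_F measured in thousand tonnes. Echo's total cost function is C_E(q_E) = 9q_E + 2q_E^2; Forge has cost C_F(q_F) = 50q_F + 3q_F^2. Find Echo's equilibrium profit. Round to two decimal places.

Echo's profit: π_E = (174 - Q)q_E - (9q_E + 2q_E²). Setting ∂π_E/∂q_E = 0: 165 - 6q_E - (q_F) = 0.
Forge's profit: π_F = (174 - Q)q_F - (50q_F + 3q_F²). Setting ∂π_F/∂q_F = 0: 124 - 8q_F - (q_E) = 0.
Rearranging gives the reaction functions q_E = (165 - q_F)/6 and q_F = (124 - q_E)/8.
Substituting one into the other gives q_E = 1196/47 and q_F = 579/47.
Price P = 174 - 1775/47 = 136.2340.
Echo's profit: 136.2340·(1196/47) - 9·(1196/47) - 2(1196/47)² = 1942.6202.

1942.62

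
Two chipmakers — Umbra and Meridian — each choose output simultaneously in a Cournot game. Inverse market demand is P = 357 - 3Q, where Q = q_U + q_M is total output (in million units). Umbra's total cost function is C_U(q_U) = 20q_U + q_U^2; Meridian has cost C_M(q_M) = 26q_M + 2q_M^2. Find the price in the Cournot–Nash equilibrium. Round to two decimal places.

Umbra's profit: π_U = (357 - 3Q)q_U - (20q_U + q_U²). Setting ∂π_U/∂q_U = 0: 337 - 8q_U - 3(q_M) = 0.
Meridian's first-order condition: 331 - 10q_M - 3(q_U) = 0.
Rearranging gives the reaction functions q_U = (337 - 3q_M)/8 and q_M = (331 - 3q_U)/10.
Substituting one into the other gives q_U = 33.4789 and q_M = 1637/71.
Total output Q = 56.5352, so price P = 357 - 3·56.5352 = 187.3944.

187.39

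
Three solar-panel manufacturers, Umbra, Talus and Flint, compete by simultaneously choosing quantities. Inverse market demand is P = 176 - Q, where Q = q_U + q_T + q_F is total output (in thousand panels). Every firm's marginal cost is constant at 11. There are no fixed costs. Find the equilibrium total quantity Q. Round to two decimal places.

A representative firm's profit is π_i = q_i(176 - Q) - 11q_i.
First-order condition (treating rivals' output as given): 165 - 2q_i - Σ_{j≠i} q_j = 0.
With identical firms every q_j equals q_i, so Σ_{j≠i} q_j = 2q_i and 165 = 4q_i, giving q_i = 165/4.
Total output Q = 165/4 + 165/4 + 165/4 = 495/4.

123.75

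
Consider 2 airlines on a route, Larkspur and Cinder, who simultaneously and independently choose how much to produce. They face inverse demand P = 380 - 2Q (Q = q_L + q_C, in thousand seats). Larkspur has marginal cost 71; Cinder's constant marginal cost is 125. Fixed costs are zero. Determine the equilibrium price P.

Larkspur's profit: π_L = (380 - 2Q)q_L - (71q_L). Setting ∂π_L/∂q_L = 0: 309 - 4q_L - 2(q_C) = 0.
Cinder's first-order condition: 255 - 4q_C - 2(q_L) = 0.
Best responses: q_L = (309 - 2q_C)/4, q_C = (255 - 2q_L)/4.
Substituting one into the other gives q_L = 121/2 and q_C = 67/2.
Total output Q = 94, so price P = 380 - 2·94 = 192.

192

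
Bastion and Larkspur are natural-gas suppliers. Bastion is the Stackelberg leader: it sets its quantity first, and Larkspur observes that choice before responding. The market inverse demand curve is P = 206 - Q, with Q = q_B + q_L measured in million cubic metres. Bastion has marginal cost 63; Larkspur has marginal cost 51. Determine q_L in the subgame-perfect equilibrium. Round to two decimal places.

44.75

Solve by backward induction. Given q_B, the follower Larkspur maximises π_L = (206 - q_B - q_L)q_L - 51q_L.
∂π_L/∂q_L = 155 - q_B - 2q_L = 0 gives the reaction function q_L = (155 - q_B)/2.
The leader anticipates this reaction. Substituting into P = 206 - Q gives P = 257/2 - (1/2)q_B, so π_B = (257/2 - (1/2)q_B)q_B - 63q_B.
The leader's first-order condition 131/2 - q_B = 0 yields q_B = 131/2.
Then q_L = (155 - 131/2)/2 = 179/4.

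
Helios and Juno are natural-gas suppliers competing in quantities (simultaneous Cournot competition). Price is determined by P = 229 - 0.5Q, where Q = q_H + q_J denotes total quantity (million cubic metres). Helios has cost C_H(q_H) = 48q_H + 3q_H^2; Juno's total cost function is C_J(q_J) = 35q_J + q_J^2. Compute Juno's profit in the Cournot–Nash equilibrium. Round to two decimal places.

Helios's profit: π_H = (229 - 0.5Q)q_H - (48q_H + 3q_H²). Setting ∂π_H/∂q_H = 0: 181 - 7q_H - (1/2)(q_J) = 0.
Juno's first-order condition: 194 - 3q_J - (1/2)(q_H) = 0.
Best responses: q_H = (181 - (1/2)q_J)/7, q_J = (194 - (1/2)q_H)/3.
Substituting one into the other gives q_H = 1784/83 and q_J = 61.0843.
Price P = 229 - (1/2)·82.5783 = 187.7108.
Juno's profit: 187.7108·61.0843 - 35·61.0843 - 61.0843² = 5596.9444.

5596.94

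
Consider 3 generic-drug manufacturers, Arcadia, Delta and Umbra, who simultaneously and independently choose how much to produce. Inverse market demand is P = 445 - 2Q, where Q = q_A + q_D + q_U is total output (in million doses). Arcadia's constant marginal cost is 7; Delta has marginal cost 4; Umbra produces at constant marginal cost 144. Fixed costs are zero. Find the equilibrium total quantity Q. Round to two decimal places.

Arcadia's profit: π_A = (445 - 2Q)q_A - (7q_A). Setting ∂π_A/∂q_A = 0: 438 - 4q_A - 2(q_D + q_U) = 0.
Delta's first-order condition: 441 - 4q_D - 2(q_A + q_U) = 0.
Umbra's profit: π_U = (445 - 2Q)q_U - (144q_U). Setting ∂π_U/∂q_U = 0: 301 - 4q_U - 2(q_A + q_D) = 0.
Adding the 3 conditions: 1180 − 4Q − 4Q = 0, i.e. Q = 295/2.
Back-substituting: q_A = (438 − 295)/2 = 143/2, q_D = (441 − 295)/2 = 73, q_U = (301 − 295)/2 = 3.
Total output Q = 143/2 + 73 + 3 = 295/2.

147.50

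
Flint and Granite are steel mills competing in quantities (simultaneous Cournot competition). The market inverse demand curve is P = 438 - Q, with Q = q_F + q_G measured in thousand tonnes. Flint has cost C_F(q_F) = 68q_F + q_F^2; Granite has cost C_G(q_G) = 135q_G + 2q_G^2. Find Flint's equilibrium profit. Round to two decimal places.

13893.72

Flint's profit: π_F = (438 - Q)q_F - (68q_F + q_F²). Setting ∂π_F/∂q_F = 0: 370 - 4q_F - (q_G) = 0.
Granite's first-order condition: 303 - 6q_G - (q_F) = 0.
Rearranging gives the reaction functions q_F = (370 - q_G)/4 and q_G = (303 - q_F)/6.
Solving the pair: q_F = 1917/23, q_G = 842/23.
Price P = 438 - 119.9565 = 318.0435.
Flint's profit: 318.0435·(1917/23) - 68·(1917/23) - (1917/23)² = 13893.7202.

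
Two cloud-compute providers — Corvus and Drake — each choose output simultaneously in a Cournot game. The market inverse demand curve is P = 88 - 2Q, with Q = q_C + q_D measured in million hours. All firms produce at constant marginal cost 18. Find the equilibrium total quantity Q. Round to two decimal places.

Each firm earns π_i = (88 - 2Q)q_i - 18q_i.
Setting ∂π_i/∂q_i = 0 with rivals' quantities fixed: 70 - 4q_i - 2q_j = 0.
By symmetry each firm produces the same amount; substituting q_j = q_i yields q_i = 70/6 = 35/3.
Total output Q = 35/3 + 35/3 = 70/3.

23.33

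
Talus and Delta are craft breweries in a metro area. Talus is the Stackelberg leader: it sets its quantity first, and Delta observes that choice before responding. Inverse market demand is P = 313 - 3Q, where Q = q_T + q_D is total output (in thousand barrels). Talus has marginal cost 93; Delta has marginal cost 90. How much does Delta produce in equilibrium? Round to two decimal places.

The follower Delta best-responds to any q_T: π_D = (313 - 3Q)q_D - 90q_D.
∂π_D/∂q_D = 223 - 3q_T - 6q_D = 0 gives the reaction function q_D = (223 - 3q_T)/6.
Talus substitutes q_D(q_T) into its own profit: π_T = q_T(313 - 3q_T - (223 - 3q_T)/2) - 93q_T = (403/2 - (3/2)q_T)q_T - 93q_T.
Leader FOC: 217/2 - 3q_T = 0, so q_T = 217/6.
Then q_D = (223 - 3·(217/6))/6 = 229/12.

19.08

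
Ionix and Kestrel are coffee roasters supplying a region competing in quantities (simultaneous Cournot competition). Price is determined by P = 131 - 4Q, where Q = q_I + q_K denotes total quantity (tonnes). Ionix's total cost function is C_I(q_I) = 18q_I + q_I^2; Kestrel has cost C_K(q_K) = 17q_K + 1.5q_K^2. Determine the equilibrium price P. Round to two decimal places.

68.23

Ionix's profit: π_I = (131 - 4Q)q_I - (18q_I + q_I²). Setting ∂π_I/∂q_I = 0: 113 - 10q_I - 4(q_K) = 0.
Kestrel's profit: π_K = (131 - 4Q)q_K - (17q_K + (3/2)q_K²). Setting ∂π_K/∂q_K = 0: 114 - 11q_K - 4(q_I) = 0.
Rearranging gives the reaction functions q_I = (113 - 4q_K)/10 and q_K = (114 - 4q_I)/11.
Substituting one into the other gives q_I = 787/94 and q_K = 344/47.
Total output Q = 1475/94, so price P = 131 - 4·(1475/94) = 68.2340.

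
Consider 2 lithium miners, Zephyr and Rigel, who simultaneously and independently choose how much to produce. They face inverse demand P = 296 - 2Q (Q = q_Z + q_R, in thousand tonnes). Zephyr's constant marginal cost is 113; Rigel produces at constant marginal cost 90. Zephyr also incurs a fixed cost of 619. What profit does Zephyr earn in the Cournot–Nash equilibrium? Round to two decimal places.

803.22

Zephyr's profit: π_Z = (296 - 2Q)q_Z - (113q_Z). Setting ∂π_Z/∂q_Z = 0: 183 - 4q_Z - 2(q_R) = 0.
Rigel's profit: π_R = (296 - 2Q)q_R - (90q_R). Setting ∂π_R/∂q_R = 0: 206 - 4q_R - 2(q_Z) = 0.
Rearranging gives the reaction functions q_Z = (183 - 2q_R)/4 and q_R = (206 - 2q_Z)/4.
Solving the pair: q_Z = 80/3, q_R = 229/6.
Price P = 296 - 2·(389/6) = 499/3.
Zephyr's profit: (499/3 - 113)·(80/3) - 619 = 803.2222.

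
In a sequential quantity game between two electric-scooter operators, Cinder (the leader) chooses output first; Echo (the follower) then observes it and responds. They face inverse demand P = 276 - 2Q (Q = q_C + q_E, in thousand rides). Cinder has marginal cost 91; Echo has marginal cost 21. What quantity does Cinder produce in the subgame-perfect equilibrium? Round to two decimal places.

The follower Echo best-responds to any q_C: π_E = (276 - 2Q)q_E - 21q_E.
∂π_E/∂q_E = 255 - 2q_C - 4q_E = 0 gives the reaction function q_E = (255 - 2q_C)/4.
Cinder substitutes q_E(q_C) into its own profit: π_C = q_C(276 - 2q_C - (255 - 2q_C)/2) - 91q_C = (297/2 - q_C)q_C - 91q_C.
Leader FOC: 115/2 - 2q_C = 0, so q_C = 115/4.
Then q_E = (255 - 2·(115/4))/4 = 395/8.

28.75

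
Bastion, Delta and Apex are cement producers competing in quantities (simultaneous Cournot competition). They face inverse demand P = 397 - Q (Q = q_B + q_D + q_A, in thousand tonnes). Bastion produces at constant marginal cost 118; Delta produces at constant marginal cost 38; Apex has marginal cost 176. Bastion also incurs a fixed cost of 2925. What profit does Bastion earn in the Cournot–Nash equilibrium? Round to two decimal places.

Bastion's profit: π_B = (397 - Q)q_B - (118q_B). Setting ∂π_B/∂q_B = 0: 279 - 2q_B - (q_D + q_A) = 0.
Delta's profit: π_D = (397 - Q)q_D - (38q_D). Setting ∂π_D/∂q_D = 0: 359 - 2q_D - (q_B + q_A) = 0.
Apex's first-order condition: 221 - 2q_A - (q_B + q_D) = 0.
Summing all 3 equations gives 859 − 4Q = 0, hence Q = 859/4.
Back-substituting: q_B = (279 − 859/4) = 257/4, q_D = (359 − 859/4) = 577/4, q_A = (221 − 859/4) = 25/4.
Price P = 397 - 859/4 = 729/4.
Bastion's profit: (729/4 - 118)·(257/4) - 2925 = 1203.0625.

1203.06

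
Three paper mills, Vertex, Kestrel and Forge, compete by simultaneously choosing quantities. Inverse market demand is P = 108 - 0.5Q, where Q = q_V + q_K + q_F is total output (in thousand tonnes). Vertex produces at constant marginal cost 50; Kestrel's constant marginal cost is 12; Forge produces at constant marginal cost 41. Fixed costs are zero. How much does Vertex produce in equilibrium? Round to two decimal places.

5.50

Vertex's profit: π_V = (108 - 0.5Q)q_V - (50q_V). Setting ∂π_V/∂q_V = 0: 58 - q_V - (1/2)(q_K + q_F) = 0.
Kestrel's profit: π_K = (108 - 0.5Q)q_K - (12q_K). Setting ∂π_K/∂q_K = 0: 96 - q_K - (1/2)(q_V + q_F) = 0.
Forge's profit: π_F = (108 - 0.5Q)q_F - (41q_F). Setting ∂π_F/∂q_F = 0: 67 - q_F - (1/2)(q_V + q_K) = 0.
Adding the 3 conditions: 221 − Q − Q = 0, i.e. Q = 221/2.
Back-substituting: q_V = (58 − 221/4)/(1/2) = 11/2, q_K = (96 − 221/4)/(1/2) = 163/2, q_F = (67 − 221/4)/(1/2) = 47/2.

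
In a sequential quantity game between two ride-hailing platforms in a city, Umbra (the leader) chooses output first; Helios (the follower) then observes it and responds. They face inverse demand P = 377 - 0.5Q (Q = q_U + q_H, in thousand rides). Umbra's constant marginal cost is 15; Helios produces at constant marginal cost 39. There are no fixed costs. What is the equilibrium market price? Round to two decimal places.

111.50

The follower Helios best-responds to any q_U: π_H = (377 - 0.5Q)q_H - 39q_H.
∂π_H/∂q_H = 338 - (1/2)q_U - q_H = 0 gives the reaction function q_H = (338 - (1/2)q_U).
Umbra substitutes q_H(q_U) into its own profit: π_U = q_U(377 - (1/2)q_U - (338 - (1/2)q_U)/2) - 15q_U = (208 - (1/4)q_U)q_U - 15q_U.
Maximising: ∂π_U/∂q_U = 193 - (1/2)q_U = 0, giving q_U = 386.
Then q_H = (338 - (1/2)·386) = 145.
Total output Q = 531, so price P = 377 - (1/2)·531 = 223/2.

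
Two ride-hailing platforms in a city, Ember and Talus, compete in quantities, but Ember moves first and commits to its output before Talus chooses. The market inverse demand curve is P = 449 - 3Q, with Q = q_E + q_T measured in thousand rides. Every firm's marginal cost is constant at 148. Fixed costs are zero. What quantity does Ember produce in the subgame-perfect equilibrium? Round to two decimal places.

Solve by backward induction. Given q_E, the follower Talus maximises π_T = (449 - 3q_E - 3q_T)q_T - 148q_T.
∂π_T/∂q_T = 301 - 3q_E - 6q_T = 0 gives the reaction function q_T = (301 - 3q_E)/6.
The leader anticipates this reaction. Substituting into P = 449 - 3Q gives P = 597/2 - (3/2)q_E, so π_E = (597/2 - (3/2)q_E)q_E - 148q_E.
The leader's first-order condition 301/2 - 3q_E = 0 yields q_E = 301/6.
Then q_T = (301 - 3·(301/6))/6 = 301/12.

50.17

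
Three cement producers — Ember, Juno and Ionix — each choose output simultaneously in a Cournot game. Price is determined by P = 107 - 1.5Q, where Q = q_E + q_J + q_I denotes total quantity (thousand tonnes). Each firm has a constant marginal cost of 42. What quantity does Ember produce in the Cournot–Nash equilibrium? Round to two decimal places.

Each firm earns π_i = (107 - 1.5Q)q_i - 42q_i.
First-order condition (treating rivals' output as given): 65 - 3q_i - (3/2)·Σ_{j≠i} q_j = 0.
With identical firms every q_j equals q_i, so Σ_{j≠i} q_j = 2q_i and 65 = 6q_i, giving q_i = 65/6.

10.83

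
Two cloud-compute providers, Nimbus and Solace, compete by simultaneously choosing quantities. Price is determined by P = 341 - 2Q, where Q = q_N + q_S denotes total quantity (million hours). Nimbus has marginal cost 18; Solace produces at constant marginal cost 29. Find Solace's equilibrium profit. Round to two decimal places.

5033.39

Nimbus's profit: π_N = (341 - 2Q)q_N - (18q_N). Setting ∂π_N/∂q_N = 0: 323 - 4q_N - 2(q_S) = 0.
Solace's first-order condition: 312 - 4q_S - 2(q_N) = 0.
So q_N = (323 - 2q_S)/4 and q_S = (312 - 2q_N)/4.
Solving the pair: q_N = 167/3, q_S = 301/6.
Price P = 341 - 2·(635/6) = 388/3.
Solace's profit: (388/3 - 29)·(301/6) = 5033.3889.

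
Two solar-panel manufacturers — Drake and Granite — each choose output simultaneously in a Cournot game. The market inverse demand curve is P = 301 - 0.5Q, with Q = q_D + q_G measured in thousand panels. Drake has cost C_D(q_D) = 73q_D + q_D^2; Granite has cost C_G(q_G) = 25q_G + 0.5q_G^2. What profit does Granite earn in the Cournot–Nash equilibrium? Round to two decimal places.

Drake's profit: π_D = (301 - 0.5Q)q_D - (73q_D + q_D²). Setting ∂π_D/∂q_D = 0: 228 - 3q_D - (1/2)(q_G) = 0.
Granite's first-order condition: 276 - 2q_G - (1/2)(q_D) = 0.
Rearranging gives the reaction functions q_D = (228 - (1/2)q_G)/3 and q_G = (276 - (1/2)q_D)/2.
Substituting one into the other gives q_D = 1272/23 and q_G = 124.1739.
Price P = 301 - (1/2)·179.4783 = 211.2609.
Granite's profit: 211.2609·124.1739 - 25·124.1739 - (1/2)·124.1739² = 15419.1607.

15419.16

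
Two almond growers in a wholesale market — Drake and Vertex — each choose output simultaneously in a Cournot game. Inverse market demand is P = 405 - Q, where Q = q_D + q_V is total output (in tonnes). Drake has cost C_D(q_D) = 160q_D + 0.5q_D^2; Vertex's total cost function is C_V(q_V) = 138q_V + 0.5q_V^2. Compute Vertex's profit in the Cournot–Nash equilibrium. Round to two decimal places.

7245.38

Drake's profit: π_D = (405 - Q)q_D - (160q_D + (1/2)q_D²). Setting ∂π_D/∂q_D = 0: 245 - 3q_D - (q_V) = 0.
Vertex's first-order condition: 267 - 3q_V - (q_D) = 0.
Best responses: q_D = (245 - q_V)/3, q_V = (267 - q_D)/3.
Substituting one into the other gives q_D = 117/2 and q_V = 139/2.
Price P = 405 - 128 = 277.
Vertex's profit: 277·(139/2) - 138·(139/2) - (1/2)(139/2)² = 7245.3750.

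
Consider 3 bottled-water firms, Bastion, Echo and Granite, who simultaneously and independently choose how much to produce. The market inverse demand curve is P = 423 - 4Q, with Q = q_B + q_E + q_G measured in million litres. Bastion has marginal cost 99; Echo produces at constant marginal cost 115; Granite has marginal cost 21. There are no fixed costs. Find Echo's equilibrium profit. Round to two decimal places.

612.56

Bastion's profit: π_B = (423 - 4Q)q_B - (99q_B). Setting ∂π_B/∂q_B = 0: 324 - 8q_B - 4(q_E + q_G) = 0.
Echo's profit: π_E = (423 - 4Q)q_E - (115q_E). Setting ∂π_E/∂q_E = 0: 308 - 8q_E - 4(q_B + q_G) = 0.
Granite's first-order condition: 402 - 8q_G - 4(q_B + q_E) = 0.
Adding the 3 first-order conditions: 1034 − 16Q = 0, so Q = 517/8.
Back-substituting: q_B = (324 − 517/2)/4 = 131/8, q_E = (308 − 517/2)/4 = 99/8, q_G = (402 − 517/2)/4 = 287/8.
Price P = 423 - 4·(517/8) = 329/2.
Echo's profit: (329/2 - 115)·(99/8) = 612.5625.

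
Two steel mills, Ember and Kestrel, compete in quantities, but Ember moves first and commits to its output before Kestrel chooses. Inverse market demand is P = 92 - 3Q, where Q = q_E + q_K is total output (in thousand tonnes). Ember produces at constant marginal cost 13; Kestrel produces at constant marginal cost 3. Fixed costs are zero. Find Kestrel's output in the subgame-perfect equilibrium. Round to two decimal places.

The follower Kestrel best-responds to any q_E: π_K = (92 - 3Q)q_K - 3q_K.
Follower FOC: 89 - 3q_E - 6q_K = 0, so q_K(q_E) = (89 - 3q_E)/6.
Ember substitutes q_K(q_E) into its own profit: π_E = q_E(92 - 3q_E - (89 - 3q_E)/2) - 13q_E = (95/2 - (3/2)q_E)q_E - 13q_E.
Maximising: ∂π_E/∂q_E = 69/2 - 3q_E = 0, giving q_E = 23/2.
Then q_K = (89 - 3·(23/2))/6 = 109/12.

9.08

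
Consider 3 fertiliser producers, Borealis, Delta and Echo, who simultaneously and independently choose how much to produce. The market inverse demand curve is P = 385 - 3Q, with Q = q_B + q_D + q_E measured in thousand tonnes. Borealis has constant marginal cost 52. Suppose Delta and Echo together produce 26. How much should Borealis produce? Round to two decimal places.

With rivals' combined output fixed at 26, Borealis's profit is π_B = (385 - 3·26 - 3q_B)q_B - (52q_B) = (307 - 3q_B)q_B - (52q_B).
∂π_B/∂q_B = 255 - 6q_B = 0, so q_B = 85/2.

42.50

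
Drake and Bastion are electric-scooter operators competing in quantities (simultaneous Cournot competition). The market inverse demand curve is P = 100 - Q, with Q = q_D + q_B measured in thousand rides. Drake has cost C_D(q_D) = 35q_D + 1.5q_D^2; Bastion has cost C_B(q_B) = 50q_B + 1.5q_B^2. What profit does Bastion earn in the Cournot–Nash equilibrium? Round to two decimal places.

Drake's profit: π_D = (100 - Q)q_D - (35q_D + (3/2)q_D²). Setting ∂π_D/∂q_D = 0: 65 - 5q_D - (q_B) = 0.
Bastion's first-order condition: 50 - 5q_B - (q_D) = 0.
So q_D = (65 - q_B)/5 and q_B = (50 - q_D)/5.
Solving the pair: q_D = 275/24, q_B = 185/24.
Price P = 100 - 115/6 = 485/6.
Bastion's profit: (485/6)·(185/24) - 50·(185/24) - (3/2)(185/24)² = 148.5460.

148.55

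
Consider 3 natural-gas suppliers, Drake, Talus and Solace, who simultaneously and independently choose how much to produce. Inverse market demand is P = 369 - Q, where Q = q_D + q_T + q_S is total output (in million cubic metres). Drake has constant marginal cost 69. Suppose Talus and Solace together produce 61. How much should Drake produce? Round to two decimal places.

119.50

With rivals' combined output fixed at 61, Drake's profit is π_D = (369 - 61 - q_D)q_D - (69q_D) = (308 - q_D)q_D - (69q_D).
∂π_D/∂q_D = 239 - 2q_D = 0, so q_D = 239/2.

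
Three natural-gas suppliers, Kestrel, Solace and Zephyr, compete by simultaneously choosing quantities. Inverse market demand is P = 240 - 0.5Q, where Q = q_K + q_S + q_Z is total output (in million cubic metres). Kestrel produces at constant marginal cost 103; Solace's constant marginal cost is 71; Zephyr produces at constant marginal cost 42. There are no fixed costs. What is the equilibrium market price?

114

Kestrel's profit: π_K = (240 - 0.5Q)q_K - (103q_K). Setting ∂π_K/∂q_K = 0: 137 - q_K - (1/2)(q_S + q_Z) = 0.
Solace's first-order condition: 169 - q_S - (1/2)(q_K + q_Z) = 0.
Zephyr's first-order condition: 198 - q_Z - (1/2)(q_K + q_S) = 0.
Adding the 3 conditions: 504 − Q − Q = 0, i.e. Q = 252.
Back-substituting: q_K = (137 − 126)/(1/2) = 22, q_S = (169 − 126)/(1/2) = 86, q_Z = (198 − 126)/(1/2) = 144.
Total output Q = 252, so price P = 240 - (1/2)·252 = 114.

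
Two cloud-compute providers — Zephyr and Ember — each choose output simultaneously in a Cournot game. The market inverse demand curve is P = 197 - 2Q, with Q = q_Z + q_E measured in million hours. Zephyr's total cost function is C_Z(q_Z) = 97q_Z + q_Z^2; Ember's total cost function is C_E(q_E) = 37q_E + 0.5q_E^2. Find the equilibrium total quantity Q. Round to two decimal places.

36.15

Zephyr's profit: π_Z = (197 - 2Q)q_Z - (97q_Z + q_Z²). Setting ∂π_Z/∂q_Z = 0: 100 - 6q_Z - 2(q_E) = 0.
Ember's profit: π_E = (197 - 2Q)q_E - (37q_E + (1/2)q_E²). Setting ∂π_E/∂q_E = 0: 160 - 5q_E - 2(q_Z) = 0.
Rearranging gives the reaction functions q_Z = (100 - 2q_E)/6 and q_E = (160 - 2q_Z)/5.
Solving the pair: q_Z = 90/13, q_E = 380/13.
Total output Q = 90/13 + 380/13 = 470/13.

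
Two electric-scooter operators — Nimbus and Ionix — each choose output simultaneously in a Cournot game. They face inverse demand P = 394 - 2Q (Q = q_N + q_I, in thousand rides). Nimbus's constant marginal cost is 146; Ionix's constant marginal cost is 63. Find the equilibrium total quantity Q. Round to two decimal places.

Nimbus's profit: π_N = (394 - 2Q)q_N - (146q_N). Setting ∂π_N/∂q_N = 0: 248 - 4q_N - 2(q_I) = 0.
Ionix's profit: π_I = (394 - 2Q)q_I - (63q_I). Setting ∂π_I/∂q_I = 0: 331 - 4q_I - 2(q_N) = 0.
So q_N = (248 - 2q_I)/4 and q_I = (331 - 2q_N)/4.
Solving the pair: q_N = 55/2, q_I = 69.
Total output Q = 55/2 + 69 = 193/2.

96.50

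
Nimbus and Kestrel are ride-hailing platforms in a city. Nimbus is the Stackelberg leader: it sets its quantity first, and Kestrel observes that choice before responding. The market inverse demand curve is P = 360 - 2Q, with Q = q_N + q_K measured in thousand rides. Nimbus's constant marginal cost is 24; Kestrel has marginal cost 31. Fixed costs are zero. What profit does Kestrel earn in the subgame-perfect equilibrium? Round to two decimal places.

Solve by backward induction. Given q_N, the follower Kestrel maximises π_K = (360 - 2q_N - 2q_K)q_K - 31q_K.
Follower FOC: 329 - 2q_N - 4q_K = 0, so q_K(q_N) = (329 - 2q_N)/4.
Nimbus substitutes q_K(q_N) into its own profit: π_N = q_N(360 - 2q_N - (329 - 2q_N)/2) - 24q_N = (391/2 - q_N)q_N - 24q_N.
Maximising: ∂π_N/∂q_N = 343/2 - 2q_N = 0, giving q_N = 343/4.
Then q_K = (329 - 2·(343/4))/4 = 315/8.
Price P = 360 - 2·(1001/8) = 439/4.
Kestrel's profit: (439/4 - 31)·(315/8) = 3100.7813.

3100.78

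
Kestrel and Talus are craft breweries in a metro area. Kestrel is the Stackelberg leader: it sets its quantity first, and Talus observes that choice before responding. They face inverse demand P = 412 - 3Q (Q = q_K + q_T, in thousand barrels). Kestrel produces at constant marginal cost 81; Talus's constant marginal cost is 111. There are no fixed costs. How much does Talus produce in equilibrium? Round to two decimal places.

The follower Talus best-responds to any q_K: π_T = (412 - 3Q)q_T - 111q_T.
Setting the follower's marginal profit to zero, 301 - 3q_K - 6q_T = 0, i.e. q_T = (301 - 3q_K)/6.
Kestrel substitutes q_T(q_K) into its own profit: π_K = q_K(412 - 3q_K - (301 - 3q_K)/2) - 81q_K = (523/2 - (3/2)q_K)q_K - 81q_K.
The leader's first-order condition 361/2 - 3q_K = 0 yields q_K = 361/6.
Then q_T = (301 - 3·(361/6))/6 = 241/12.

20.08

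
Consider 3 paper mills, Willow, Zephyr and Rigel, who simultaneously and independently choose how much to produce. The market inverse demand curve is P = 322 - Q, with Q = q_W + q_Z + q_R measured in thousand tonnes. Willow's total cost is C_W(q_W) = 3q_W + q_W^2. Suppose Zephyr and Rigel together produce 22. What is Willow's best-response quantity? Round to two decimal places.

With rivals' combined output fixed at 22, Willow's profit is π_W = (322 - 22 - q_W)q_W - (3q_W + q_W²) = (300 - q_W)q_W - (3q_W + q_W²).
∂π_W/∂q_W = 297 - 4q_W = 0, so q_W = 297/4.

74.25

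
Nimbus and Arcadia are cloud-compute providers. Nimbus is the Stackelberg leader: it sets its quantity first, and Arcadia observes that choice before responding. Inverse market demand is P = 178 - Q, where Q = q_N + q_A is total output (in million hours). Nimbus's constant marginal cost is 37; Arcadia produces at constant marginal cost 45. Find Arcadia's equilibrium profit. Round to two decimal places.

855.56

The follower Arcadia best-responds to any q_N: π_A = (178 - Q)q_A - 45q_A.
Setting the follower's marginal profit to zero, 133 - q_N - 2q_A = 0, i.e. q_A = (133 - q_N)/2.
Nimbus substitutes q_A(q_N) into its own profit: π_N = q_N(178 - q_N - (133 - q_N)/2) - 37q_N = (223/2 - (1/2)q_N)q_N - 37q_N.
Maximising: ∂π_N/∂q_N = 149/2 - q_N = 0, giving q_N = 149/2.
Then q_A = (133 - 149/2)/2 = 117/4.
Price P = 178 - 415/4 = 297/4.
Arcadia's profit: (297/4 - 45)·(117/4) = 855.5625.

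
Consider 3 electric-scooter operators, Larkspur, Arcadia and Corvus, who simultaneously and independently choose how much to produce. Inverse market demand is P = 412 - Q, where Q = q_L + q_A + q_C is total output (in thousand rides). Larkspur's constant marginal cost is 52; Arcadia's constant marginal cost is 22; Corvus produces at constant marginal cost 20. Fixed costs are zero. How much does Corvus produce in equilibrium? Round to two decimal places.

106.50

Larkspur's profit: π_L = (412 - Q)q_L - (52q_L). Setting ∂π_L/∂q_L = 0: 360 - 2q_L - (q_A + q_C) = 0.
Arcadia's first-order condition: 390 - 2q_A - (q_L + q_C) = 0.
Corvus's first-order condition: 392 - 2q_C - (q_L + q_A) = 0.
Adding the 3 conditions: 1142 − 2Q − 2Q = 0, i.e. Q = 571/2.
Back-substituting: q_L = (360 − 571/2) = 149/2, q_A = (390 − 571/2) = 209/2, q_C = (392 − 571/2) = 213/2.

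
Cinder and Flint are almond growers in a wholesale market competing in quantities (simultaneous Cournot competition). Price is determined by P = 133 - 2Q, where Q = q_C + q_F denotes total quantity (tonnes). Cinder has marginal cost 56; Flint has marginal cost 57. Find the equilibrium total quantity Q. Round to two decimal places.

Cinder's profit: π_C = (133 - 2Q)q_C - (56q_C). Setting ∂π_C/∂q_C = 0: 77 - 4q_C - 2(q_F) = 0.
Flint's first-order condition: 76 - 4q_F - 2(q_C) = 0.
Best responses: q_C = (77 - 2q_F)/4, q_F = (76 - 2q_C)/4.
Solving the pair: q_C = 13, q_F = 25/2.
Total output Q = 13 + 25/2 = 51/2.

25.50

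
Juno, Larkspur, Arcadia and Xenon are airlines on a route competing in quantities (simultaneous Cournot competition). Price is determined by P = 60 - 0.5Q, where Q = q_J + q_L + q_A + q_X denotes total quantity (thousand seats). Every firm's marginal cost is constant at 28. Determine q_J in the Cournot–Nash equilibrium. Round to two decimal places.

12.80

Each firm earns π_i = (60 - 0.5Q)q_i - 28q_i.
Setting ∂π_i/∂q_i = 0 with rivals' quantities fixed: 32 - q_i - (1/2)·Σ_{j≠i} q_j = 0.
By symmetry each firm produces the same amount; substituting Σ_{j≠i} q_j = 3q_i yields q_i = 32/(5/2) = 64/5.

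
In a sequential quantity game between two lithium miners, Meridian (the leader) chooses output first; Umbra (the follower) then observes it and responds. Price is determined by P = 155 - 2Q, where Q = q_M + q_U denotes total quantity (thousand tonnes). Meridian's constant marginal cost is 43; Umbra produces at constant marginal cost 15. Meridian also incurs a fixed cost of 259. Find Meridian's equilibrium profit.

182

The follower Umbra best-responds to any q_M: π_U = (155 - 2Q)q_U - 15q_U.
∂π_U/∂q_U = 140 - 2q_M - 4q_U = 0 gives the reaction function q_U = (140 - 2q_M)/4.
Meridian substitutes q_U(q_M) into its own profit: π_M = q_M(155 - 2q_M - (140 - 2q_M)/2) - 43q_M = (85 - q_M)q_M - 43q_M.
The leader's first-order condition 42 - 2q_M = 0 yields q_M = 21.
Then q_U = (140 - 2·21)/4 = 49/2.
Price P = 155 - 2·(91/2) = 64.
Meridian's profit: (64 - 43)·21 - 259 = 182.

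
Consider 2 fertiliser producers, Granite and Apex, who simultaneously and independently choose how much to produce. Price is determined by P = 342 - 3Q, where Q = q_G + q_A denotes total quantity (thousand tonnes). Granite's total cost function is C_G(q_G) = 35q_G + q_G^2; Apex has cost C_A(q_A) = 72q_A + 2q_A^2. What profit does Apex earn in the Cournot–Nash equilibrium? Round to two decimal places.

1522.64

Granite's profit: π_G = (342 - 3Q)q_G - (35q_G + q_G²). Setting ∂π_G/∂q_G = 0: 307 - 8q_G - 3(q_A) = 0.
Apex's profit: π_A = (342 - 3Q)q_A - (72q_A + 2q_A²). Setting ∂π_A/∂q_A = 0: 270 - 10q_A - 3(q_G) = 0.
Rearranging gives the reaction functions q_G = (307 - 3q_A)/8 and q_A = (270 - 3q_G)/10.
Solving the pair: q_G = 31.8310, q_A = 1239/71.
Price P = 342 - 3·49.2817 = 194.1549.
Apex's profit: 194.1549·(1239/71) - 72·(1239/71) - 2(1239/71)² = 1522.6354.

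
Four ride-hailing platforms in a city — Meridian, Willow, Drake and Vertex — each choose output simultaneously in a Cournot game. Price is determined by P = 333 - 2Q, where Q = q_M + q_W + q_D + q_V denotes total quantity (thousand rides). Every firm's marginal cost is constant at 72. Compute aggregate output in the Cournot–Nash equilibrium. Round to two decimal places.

Each firm earns π_i = (333 - 2Q)q_i - 72q_i.
Setting ∂π_i/∂q_i = 0 with rivals' quantities fixed: 261 - 4q_i - 2·Σ_{j≠i} q_j = 0.
With identical firms every q_j equals q_i, so Σ_{j≠i} q_j = 3q_i and 261 = 10q_i, giving q_i = 261/10.
Total output Q = 261/10 + 261/10 + 261/10 + 261/10 = 522/5.

104.40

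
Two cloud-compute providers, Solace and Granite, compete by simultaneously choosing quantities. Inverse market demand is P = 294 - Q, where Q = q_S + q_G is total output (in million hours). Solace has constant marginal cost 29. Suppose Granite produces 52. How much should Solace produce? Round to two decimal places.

With the rival's output fixed at 52, Solace's profit is π_S = (294 - 52 - q_S)q_S - (29q_S) = (242 - q_S)q_S - (29q_S).
∂π_S/∂q_S = 213 - 2q_S = 0, so q_S = 213/2.

106.50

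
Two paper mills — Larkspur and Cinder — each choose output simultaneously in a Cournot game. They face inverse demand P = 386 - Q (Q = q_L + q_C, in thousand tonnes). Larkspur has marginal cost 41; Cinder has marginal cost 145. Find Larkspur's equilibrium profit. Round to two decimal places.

Larkspur's profit: π_L = (386 - Q)q_L - (41q_L). Setting ∂π_L/∂q_L = 0: 345 - 2q_L - (q_C) = 0.
Cinder's first-order condition: 241 - 2q_C - (q_L) = 0.
Rearranging gives the reaction functions q_L = (345 - q_C)/2 and q_C = (241 - q_L)/2.
Solving the pair: q_L = 449/3, q_C = 137/3.
Price P = 386 - 586/3 = 572/3.
Larkspur's profit: (572/3 - 41)·(449/3) = 22400.1111.

22400.11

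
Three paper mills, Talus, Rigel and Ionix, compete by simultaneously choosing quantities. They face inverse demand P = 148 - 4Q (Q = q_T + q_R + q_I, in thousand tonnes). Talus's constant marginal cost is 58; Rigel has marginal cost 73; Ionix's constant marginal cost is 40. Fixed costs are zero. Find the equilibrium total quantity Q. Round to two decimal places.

17.06

Talus's profit: π_T = (148 - 4Q)q_T - (58q_T). Setting ∂π_T/∂q_T = 0: 90 - 8q_T - 4(q_R + q_I) = 0.
Rigel's profit: π_R = (148 - 4Q)q_R - (73q_R). Setting ∂π_R/∂q_R = 0: 75 - 8q_R - 4(q_T + q_I) = 0.
Ionix's first-order condition: 108 - 8q_I - 4(q_T + q_R) = 0.
Adding the 3 conditions: 273 − 8Q − 8Q = 0, i.e. Q = 273/16.
Back-substituting: q_T = (90 − 273/4)/4 = 87/16, q_R = (75 − 273/4)/4 = 27/16, q_I = (108 − 273/4)/4 = 159/16.
Total output Q = 87/16 + 27/16 + 159/16 = 273/16.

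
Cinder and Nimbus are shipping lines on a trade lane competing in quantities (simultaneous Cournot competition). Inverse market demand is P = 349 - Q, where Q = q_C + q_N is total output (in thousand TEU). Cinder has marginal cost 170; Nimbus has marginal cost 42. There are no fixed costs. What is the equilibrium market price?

187

Cinder's profit: π_C = (349 - Q)q_C - (170q_C). Setting ∂π_C/∂q_C = 0: 179 - 2q_C - (q_N) = 0.
Nimbus's first-order condition: 307 - 2q_N - (q_C) = 0.
So q_C = (179 - q_N)/2 and q_N = (307 - q_C)/2.
Substituting one into the other gives q_C = 17 and q_N = 145.
Total output Q = 162, so price P = 349 - 162 = 187.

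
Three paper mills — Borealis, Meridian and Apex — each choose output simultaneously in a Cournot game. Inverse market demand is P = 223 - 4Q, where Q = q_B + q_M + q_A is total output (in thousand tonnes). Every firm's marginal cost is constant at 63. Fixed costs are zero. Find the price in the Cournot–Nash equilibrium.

Each firm earns π_i = (223 - 4Q)q_i - 63q_i.
First-order condition (treating rivals' output as given): 160 - 8q_i - 4·Σ_{j≠i} q_j = 0.
With identical firms every q_j equals q_i, so Σ_{j≠i} q_j = 2q_i and 160 = 16q_i, giving q_i = 10.
Total output Q = 30, so price P = 223 - 4·30 = 103.

103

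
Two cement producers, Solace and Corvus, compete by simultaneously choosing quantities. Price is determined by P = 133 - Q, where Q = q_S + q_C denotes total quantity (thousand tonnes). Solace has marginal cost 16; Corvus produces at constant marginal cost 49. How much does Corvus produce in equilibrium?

17

Solace's profit: π_S = (133 - Q)q_S - (16q_S). Setting ∂π_S/∂q_S = 0: 117 - 2q_S - (q_C) = 0.
Corvus's first-order condition: 84 - 2q_C - (q_S) = 0.
Best responses: q_S = (117 - q_C)/2, q_C = (84 - q_S)/2.
Solving the pair: q_S = 50, q_C = 17.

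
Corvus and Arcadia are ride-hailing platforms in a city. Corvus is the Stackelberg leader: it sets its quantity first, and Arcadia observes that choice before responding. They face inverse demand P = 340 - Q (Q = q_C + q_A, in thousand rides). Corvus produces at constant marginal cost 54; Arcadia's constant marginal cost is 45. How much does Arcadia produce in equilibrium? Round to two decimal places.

78.25

Solve by backward induction. Given q_C, the follower Arcadia maximises π_A = (340 - q_C - q_A)q_A - 45q_A.
∂π_A/∂q_A = 295 - q_C - 2q_A = 0 gives the reaction function q_A = (295 - q_C)/2.
Corvus substitutes q_A(q_C) into its own profit: π_C = q_C(340 - q_C - (295 - q_C)/2) - 54q_C = (385/2 - (1/2)q_C)q_C - 54q_C.
The leader's first-order condition 277/2 - q_C = 0 yields q_C = 277/2.
Then q_A = (295 - 277/2)/2 = 313/4.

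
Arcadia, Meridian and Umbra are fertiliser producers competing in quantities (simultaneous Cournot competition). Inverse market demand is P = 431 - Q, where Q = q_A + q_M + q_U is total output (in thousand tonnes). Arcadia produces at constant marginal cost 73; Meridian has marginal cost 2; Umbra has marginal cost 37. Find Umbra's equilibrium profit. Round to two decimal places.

9751.56

Arcadia's profit: π_A = (431 - Q)q_A - (73q_A). Setting ∂π_A/∂q_A = 0: 358 - 2q_A - (q_M + q_U) = 0.
Meridian's profit: π_M = (431 - Q)q_M - (2q_M). Setting ∂π_M/∂q_M = 0: 429 - 2q_M - (q_A + q_U) = 0.
Umbra's profit: π_U = (431 - Q)q_U - (37q_U). Setting ∂π_U/∂q_U = 0: 394 - 2q_U - (q_A + q_M) = 0.
Adding the 3 first-order conditions: 1181 − 4Q = 0, so Q = 1181/4.
Back-substituting: q_A = (358 − 1181/4) = 251/4, q_M = (429 − 1181/4) = 535/4, q_U = (394 − 1181/4) = 395/4.
Price P = 431 - 1181/4 = 543/4.
Umbra's profit: (543/4 - 37)·(395/4) = 9751.5625.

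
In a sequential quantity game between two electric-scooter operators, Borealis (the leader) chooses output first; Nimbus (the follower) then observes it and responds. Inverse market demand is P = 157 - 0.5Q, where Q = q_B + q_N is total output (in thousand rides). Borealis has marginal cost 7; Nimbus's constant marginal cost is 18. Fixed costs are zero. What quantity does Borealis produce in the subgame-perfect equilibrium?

Solve by backward induction. Given q_B, the follower Nimbus maximises π_N = (157 - (1/2)q_B - (1/2)q_N)q_N - 18q_N.
Setting the follower's marginal profit to zero, 139 - (1/2)q_B - q_N = 0, i.e. q_N = (139 - (1/2)q_B).
The leader anticipates this reaction. Substituting into P = 157 - 0.5Q gives P = 175/2 - (1/4)q_B, so π_B = (175/2 - (1/4)q_B)q_B - 7q_B.
The leader's first-order condition 161/2 - (1/2)q_B = 0 yields q_B = 161.
Then q_N = (139 - (1/2)·161) = 117/2.

161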